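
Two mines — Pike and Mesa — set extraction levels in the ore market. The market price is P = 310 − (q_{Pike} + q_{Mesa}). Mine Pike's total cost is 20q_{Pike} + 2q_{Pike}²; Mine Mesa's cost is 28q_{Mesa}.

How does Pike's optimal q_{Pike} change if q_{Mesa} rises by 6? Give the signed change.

Mine Pike's profit: π = q_{Pike}(310 − (q_{Pike} + q_{Mesa})) − 20q_{Pike} − 2q_{Pike}².
∂π/∂q_{Pike} = 290 − 6q_{Pike} − q_{Mesa} = 0, so q_{Pike} = 145/3 − (1/6)q_{Mesa}.
The reaction-function slope is −1/6, so a 6-unit rise in q_{Mesa} moves q_{Pike} by −1/6 × 6 = −1. Pike's best response falls — the actions are strategic substitutes.

-1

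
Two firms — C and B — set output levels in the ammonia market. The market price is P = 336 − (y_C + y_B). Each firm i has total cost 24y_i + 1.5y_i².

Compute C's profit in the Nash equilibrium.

6760

Firm C's profit: π = y_C(336 − (y_C + y_B)) − 24y_C − 1.5y_C².
∂π/∂y_C = 312 − 5y_C − y_B = 0, so y_C = 62.4 − 0.2y_B.
By symmetry y_B = y_C; substituting into the reaction function, 1.2y_C = 62.4 and y_C = 52.
Price P = 336 − 104 = 232.
C's profit: (232 − 24)·52 − 1.5(52)² = 6760.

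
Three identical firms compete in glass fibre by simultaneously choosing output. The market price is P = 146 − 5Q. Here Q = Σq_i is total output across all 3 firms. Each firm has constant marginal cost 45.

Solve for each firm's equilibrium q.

A representative firm's profit is π_i = q_i(146 − 5Q) − 45q_i, with Q = q_i + Σ_{j≠i} q_j.
First-order condition: 101 − 10q_i − 5Σ_{j≠i} q_j = 0.
In a symmetric equilibrium every firm chooses the same q, so Σ_{j≠i} q_j = 2q. The condition becomes 101 − 20q = 0, giving q = 101/20 = 5.05.

5.05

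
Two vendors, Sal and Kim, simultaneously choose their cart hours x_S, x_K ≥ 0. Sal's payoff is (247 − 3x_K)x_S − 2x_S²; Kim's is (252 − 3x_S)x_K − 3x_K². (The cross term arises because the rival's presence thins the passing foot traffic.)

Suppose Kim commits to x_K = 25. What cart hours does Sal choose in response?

43

Expanding Sal's payoff: 247x_S − 3x_Kx_S − 2x_S².
∂π/∂x_S = 247 − 3x_K − 4x_S = 0, so x_S = 61.75 − 0.75x_K.
At x_K = 25: x_S = 61.75 − 0.75·25 = 43.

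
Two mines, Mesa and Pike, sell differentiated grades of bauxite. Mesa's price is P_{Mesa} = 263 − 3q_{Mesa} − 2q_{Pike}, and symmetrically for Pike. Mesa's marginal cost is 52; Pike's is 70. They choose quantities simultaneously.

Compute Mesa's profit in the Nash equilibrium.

2268.75

Mine Mesa's profit: π = q_{Mesa}(263 − 3q_{Mesa} − 2q_{Pike}) − 52q_{Mesa}.
∂π/∂q_{Mesa} = 211 − 6q_{Mesa} − 2q_{Pike} = 0 ⇒ q_{Mesa} = 211/6 − (1/3)q_{Pike}.
Similarly q_{Pike} = 193/6 − (1/3)q_{Mesa}.
Substituting the second reaction function into the first: q_{Mesa} = 211/6 − (1/3)(193/6 − (1/3)q_{Mesa}), which gives (8/9)q_{Mesa} = 220/9 ⇒ q_{Mesa} = 27.5.
Then q_{Pike} = 193/6 − (1/3)·27.5 = 23.
P_{Mesa} = 263 − 3·27.5 − 2·23 = 134.5.
Profit = (134.5 − 52)·27.5 = 2268.75.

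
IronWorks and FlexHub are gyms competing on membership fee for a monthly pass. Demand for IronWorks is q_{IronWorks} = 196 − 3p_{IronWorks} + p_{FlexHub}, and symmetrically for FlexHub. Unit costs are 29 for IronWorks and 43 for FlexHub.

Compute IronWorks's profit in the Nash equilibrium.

IronWorks's profit: π = (p_{IronWorks} − 29)(196 − 3p_{IronWorks} + p_{FlexHub}).
∂π/∂p_{IronWorks} = 283 − 6p_{IronWorks} + p_{FlexHub} = 0 ⇒ p_{IronWorks} = 283/6 + (1/6)p_{FlexHub}.
Similarly p_{FlexHub} = 325/6 + (1/6)p_{IronWorks}.
Substituting the second reaction function into the first: p_{IronWorks} = 283/6 + (1/6)(325/6 + (1/6)p_{IronWorks}), which gives (35/36)p_{IronWorks} = 2023/36 ⇒ p_{IronWorks} = 57.8.
Then p_{FlexHub} = 325/6 + (1/6)·57.8 = 63.8.
q_{IronWorks} = 196 − 3·57.8 + 63.8 = 86.4.
Profit = (57.8 − 29)·86.4 = 2488.32.

2488.32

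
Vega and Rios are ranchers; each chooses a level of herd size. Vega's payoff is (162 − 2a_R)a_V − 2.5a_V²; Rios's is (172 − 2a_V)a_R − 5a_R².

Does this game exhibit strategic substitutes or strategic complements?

Expanding Vega's payoff: 162a_V − 2a_Ra_V − 2.5a_V².
∂π/∂a_V = 162 − 2a_R − 5a_V = 0, so a_V = 32.4 − 0.4a_R.
The best-response slope da_V/da_R = −0.4 < 0: the reaction function is downward-sloping, so the choices are strategic substitutes.

strategic substitutes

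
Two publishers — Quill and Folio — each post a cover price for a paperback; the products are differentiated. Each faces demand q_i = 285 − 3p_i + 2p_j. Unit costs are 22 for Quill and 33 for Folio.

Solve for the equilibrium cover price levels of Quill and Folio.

89.8125, 93.9375

Quill's profit: π = (p_{Quill} − 22)(285 − 3p_{Quill} + 2p_{Folio}).
∂π/∂p_{Quill} = 351 − 6p_{Quill} + 2p_{Folio} = 0 ⇒ p_{Quill} = 58.5 + (1/3)p_{Folio}.
Similarly p_{Folio} = 64 + (1/3)p_{Quill}.
Solving the two reaction functions simultaneously: (1 − (1/3)(1/3))p_{Quill} = 58.5 + (1/3)·64, so (8/9)p_{Quill} = 479/6 and p_{Quill} = 89.8125.
Then p_{Folio} = 64 + (1/3)·89.8125 = 93.9375.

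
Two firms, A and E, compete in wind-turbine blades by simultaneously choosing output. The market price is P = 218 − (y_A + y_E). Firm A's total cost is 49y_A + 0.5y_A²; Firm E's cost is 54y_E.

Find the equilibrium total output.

99.4

Firm A's profit: π = y_A(218 − (y_A + y_E)) − 49y_A − 0.5y_A².
∂π/∂y_A = 169 − 3y_A − y_E = 0, so y_A = 169/3 − (1/3)y_E.
For E: ∂π/∂y_E = 164 − 2y_E − y_A = 0 ⇒ y_E = 82 − 0.5y_A.
Solving the two reaction functions simultaneously: (1 − (−1/3)(−0.5))y_A = 169/3 − (1/3)·82, so (5/6)y_A = 29 and y_A = 34.8.
Then y_E = 82 − 0.5·34.8 = 64.6.
Total output: 34.8 + 64.6 = 99.4.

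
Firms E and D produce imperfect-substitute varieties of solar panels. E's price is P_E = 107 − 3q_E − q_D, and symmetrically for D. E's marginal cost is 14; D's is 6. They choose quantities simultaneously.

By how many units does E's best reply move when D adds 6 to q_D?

-1

Firm E's profit: π = q_E(107 − 3q_E − q_D) − 14q_E.
∂π/∂q_E = 93 − 6q_E − q_D = 0 ⇒ q_E = 15.5 − (1/6)q_D.
The reaction-function slope is −1/6, so a 6-unit rise in q_D moves q_E by −1/6 × 6 = −1. E's best response falls — the actions are strategic substitutes.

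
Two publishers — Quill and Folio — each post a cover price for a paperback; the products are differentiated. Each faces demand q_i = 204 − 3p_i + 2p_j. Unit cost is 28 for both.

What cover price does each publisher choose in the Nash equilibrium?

Quill's profit: π = (p_{Quill} − 28)(204 − 3p_{Quill} + 2p_{Folio}).
∂π/∂p_{Quill} = 288 − 6p_{Quill} + 2p_{Folio} = 0 ⇒ p_{Quill} = 48 + (1/3)p_{Folio}.
Setting p_{Quill} = p_{Folio} in the reaction function: p_{Quill} = 48 + (1/3)p_{Quill}, so p_{Quill} = 48 / (2/3) = 72.

72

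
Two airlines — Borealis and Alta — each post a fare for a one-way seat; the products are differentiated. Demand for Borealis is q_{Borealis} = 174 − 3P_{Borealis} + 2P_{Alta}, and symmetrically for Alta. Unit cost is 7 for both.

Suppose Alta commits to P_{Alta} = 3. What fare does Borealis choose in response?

Borealis's profit: π = (P_{Borealis} − 7)(174 − 3P_{Borealis} + 2P_{Alta}).
∂π/∂P_{Borealis} = 195 − 6P_{Borealis} + 2P_{Alta} = 0 ⇒ P_{Borealis} = 32.5 + (1/3)P_{Alta}.
At P_{Alta} = 3: P_{Borealis} = 32.5 + (1/3)·3 = 33.5.

33.5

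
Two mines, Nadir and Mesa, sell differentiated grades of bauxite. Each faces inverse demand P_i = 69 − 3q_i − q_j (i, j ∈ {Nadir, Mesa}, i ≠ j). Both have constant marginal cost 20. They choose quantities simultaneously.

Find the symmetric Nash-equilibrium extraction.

7

Mine Nadir's profit: π = q_{Nadir}(69 − 3q_{Nadir} − q_{Mesa}) − 20q_{Nadir}.
∂π/∂q_{Nadir} = 49 − 6q_{Nadir} − q_{Mesa} = 0 ⇒ q_{Nadir} = 49/6 − (1/6)q_{Mesa}.
Setting q_{Nadir} = q_{Mesa} in the reaction function: q_{Nadir} = 49/6 − (1/6)q_{Nadir}, so q_{Nadir} = (49/6) / (7/6) = 7.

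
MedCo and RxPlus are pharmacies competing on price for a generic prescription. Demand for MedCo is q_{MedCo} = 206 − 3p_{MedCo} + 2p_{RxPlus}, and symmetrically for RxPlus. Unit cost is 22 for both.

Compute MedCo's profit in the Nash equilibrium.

6348

MedCo's profit: π = (p_{MedCo} − 22)(206 − 3p_{MedCo} + 2p_{RxPlus}).
∂π/∂p_{MedCo} = 272 − 6p_{MedCo} + 2p_{RxPlus} = 0 ⇒ p_{MedCo} = 136/3 + (1/3)p_{RxPlus}.
The game is symmetric, so in equilibrium p_{RxPlus} = p_{MedCo}: the reaction function gives (2/3)p_{MedCo} = 136/3, hence p_{MedCo} = 68.
q_{MedCo} = 206 − 3·68 + 2·68 = 138.
Profit = (68 − 22)·138 = 6348.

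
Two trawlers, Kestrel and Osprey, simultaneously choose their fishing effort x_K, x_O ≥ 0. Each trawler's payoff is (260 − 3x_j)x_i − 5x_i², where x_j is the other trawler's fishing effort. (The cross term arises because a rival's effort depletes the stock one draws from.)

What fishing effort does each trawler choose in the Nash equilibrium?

Kestrel's payoff is (260 − 3x_O)x_K − 5x_K².
∂π/∂x_K = 260 − 3x_O − 10x_K = 0, so x_K = 26 − 0.3x_O.
By symmetry x_O = x_K; substituting into the reaction function, 1.3x_K = 26 and x_K = 20.

20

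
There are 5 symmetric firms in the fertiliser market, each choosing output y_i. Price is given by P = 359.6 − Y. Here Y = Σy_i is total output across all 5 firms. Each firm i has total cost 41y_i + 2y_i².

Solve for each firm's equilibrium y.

A representative firm's profit is π_i = y_i(359.6 − Y) − 41y_i − 2y_i², with Y = y_i + Σ_{j≠i} y_j.
First-order condition: 318.6 − 6y_i − Σ_{j≠i} y_j = 0.
Imposing symmetry (y_j = y for all j) turns Σ_{j≠i} y_j into 4y, so 318.6 = 10y and y = 31.86.

31.86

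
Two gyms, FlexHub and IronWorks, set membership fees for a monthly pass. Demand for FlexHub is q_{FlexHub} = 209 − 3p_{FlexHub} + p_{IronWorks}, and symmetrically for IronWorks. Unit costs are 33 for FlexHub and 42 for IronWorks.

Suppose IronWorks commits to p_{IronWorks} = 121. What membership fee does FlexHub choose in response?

FlexHub's profit: π = (p_{FlexHub} − 33)(209 − 3p_{FlexHub} + p_{IronWorks}).
∂π/∂p_{FlexHub} = 308 − 6p_{FlexHub} + p_{IronWorks} = 0 ⇒ p_{FlexHub} = 154/3 + (1/6)p_{IronWorks}.
At p_{IronWorks} = 121: p_{FlexHub} = 154/3 + (1/6)·121 = 71.5.

71.5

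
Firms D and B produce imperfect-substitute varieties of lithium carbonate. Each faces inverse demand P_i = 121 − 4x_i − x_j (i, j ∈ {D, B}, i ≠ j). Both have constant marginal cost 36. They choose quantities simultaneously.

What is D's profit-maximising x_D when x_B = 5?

10

Firm D's profit: π = x_D(121 − 4x_D − x_B) − 36x_D.
∂π/∂x_D = 85 − 8x_D − x_B = 0 ⇒ x_D = 10.625 − 0.125x_B.
At x_B = 5: x_D = 10.625 − 0.125·5 = 10.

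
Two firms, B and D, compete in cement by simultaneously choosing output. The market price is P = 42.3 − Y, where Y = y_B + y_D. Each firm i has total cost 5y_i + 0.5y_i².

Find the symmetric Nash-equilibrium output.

9.325

Firm B's profit: π = y_B(42.3 − (y_B + y_D)) − 5y_B − 0.5y_B².
∂π/∂y_B = 37.3 − 3y_B − y_D = 0, so y_B = 373/30 − (1/3)y_D.
The game is symmetric, so in equilibrium y_D = y_B: the reaction function gives (4/3)y_B = 373/30, hence y_B = 9.325.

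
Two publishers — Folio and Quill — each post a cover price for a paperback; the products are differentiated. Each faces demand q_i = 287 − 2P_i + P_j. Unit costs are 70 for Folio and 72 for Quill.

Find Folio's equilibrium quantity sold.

Folio's profit: π = (P_{Folio} − 70)(287 − 2P_{Folio} + P_{Quill}).
∂π/∂P_{Folio} = 427 − 4P_{Folio} + P_{Quill} = 0 ⇒ P_{Folio} = 106.75 + 0.25P_{Quill}.
Similarly P_{Quill} = 107.75 + 0.25P_{Folio}.
Solving the two reaction functions simultaneously: (1 − (0.25)(0.25))P_{Folio} = 106.75 + 0.25·107.75, so 0.9375P_{Folio} = 133.6875 and P_{Folio} = 142.6.
Then P_{Quill} = 107.75 + 0.25·142.6 = 143.4.
q_{Folio} = 287 − 2·142.6 + 143.4 = 145.2.

145.2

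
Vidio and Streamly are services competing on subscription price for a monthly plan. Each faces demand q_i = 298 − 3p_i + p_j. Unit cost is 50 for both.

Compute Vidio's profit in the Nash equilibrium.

Vidio's profit: π = (p_{Vidio} − 50)(298 − 3p_{Vidio} + p_{Streamly}).
∂π/∂p_{Vidio} = 448 − 6p_{Vidio} + p_{Streamly} = 0 ⇒ p_{Vidio} = 224/3 + (1/6)p_{Streamly}.
The game is symmetric, so in equilibrium p_{Streamly} = p_{Vidio}: the reaction function gives (5/6)p_{Vidio} = 224/3, hence p_{Vidio} = 89.6.
q_{Vidio} = 298 − 3·89.6 + 89.6 = 118.8.
Profit = (89.6 − 50)·118.8 = 4704.48.

4704.48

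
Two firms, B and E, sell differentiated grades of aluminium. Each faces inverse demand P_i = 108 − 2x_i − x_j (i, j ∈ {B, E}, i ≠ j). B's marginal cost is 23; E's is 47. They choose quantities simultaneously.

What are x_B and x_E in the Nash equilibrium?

18.6, 10.6

Firm B's profit: π = x_B(108 − 2x_B − x_E) − 23x_B.
∂π/∂x_B = 85 − 4x_B − x_E = 0 ⇒ x_B = 21.25 − 0.25x_E.
Similarly x_E = 15.25 − 0.25x_B.
Substituting the second reaction function into the first: x_B = 21.25 − 0.25(15.25 − 0.25x_B), which gives 0.9375x_B = 17.4375 ⇒ x_B = 18.6.
Then x_E = 15.25 − 0.25·18.6 = 10.6.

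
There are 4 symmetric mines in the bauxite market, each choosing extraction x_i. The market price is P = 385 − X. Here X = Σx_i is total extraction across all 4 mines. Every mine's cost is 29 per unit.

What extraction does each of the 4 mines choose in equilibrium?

A representative mine's profit is π_i = x_i(385 − X) − 29x_i, with X = x_i + Σ_{j≠i} x_j.
First-order condition: 356 − 2x_i − Σ_{j≠i} x_j = 0.
In a symmetric equilibrium every mine chooses the same x, so Σ_{j≠i} x_j = 3x. The condition becomes 356 − 5x = 0, giving x = 356/5 = 71.2.

71.2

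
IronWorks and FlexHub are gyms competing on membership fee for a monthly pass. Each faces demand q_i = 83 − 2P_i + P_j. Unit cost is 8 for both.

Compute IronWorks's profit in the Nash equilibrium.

1250

IronWorks's profit: π = (P_{IronWorks} − 8)(83 − 2P_{IronWorks} + P_{FlexHub}).
∂π/∂P_{IronWorks} = 99 − 4P_{IronWorks} + P_{FlexHub} = 0 ⇒ P_{IronWorks} = 24.75 + 0.25P_{FlexHub}.
By symmetry P_{FlexHub} = P_{IronWorks}; substituting into the reaction function, 0.75P_{IronWorks} = 24.75 and P_{IronWorks} = 33.
q_{IronWorks} = 83 − 2·33 + 33 = 50.
Profit = (33 − 8)·50 = 1250.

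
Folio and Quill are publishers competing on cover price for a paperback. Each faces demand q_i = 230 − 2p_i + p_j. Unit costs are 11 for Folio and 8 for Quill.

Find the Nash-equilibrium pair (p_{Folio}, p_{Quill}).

83.6, 82.4

Folio's profit: π = (p_{Folio} − 11)(230 − 2p_{Folio} + p_{Quill}).
∂π/∂p_{Folio} = 252 − 4p_{Folio} + p_{Quill} = 0 ⇒ p_{Folio} = 63 + 0.25p_{Quill}.
Similarly p_{Quill} = 61.5 + 0.25p_{Folio}.
Solving the two reaction functions simultaneously: (1 − (0.25)(0.25))p_{Folio} = 63 + 0.25·61.5, so 0.9375p_{Folio} = 78.375 and p_{Folio} = 83.6.
Then p_{Quill} = 61.5 + 0.25·83.6 = 82.4.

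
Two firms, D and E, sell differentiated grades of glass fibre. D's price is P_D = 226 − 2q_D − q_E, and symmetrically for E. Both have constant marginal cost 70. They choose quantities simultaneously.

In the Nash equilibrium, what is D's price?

132.4

Firm D's profit: π = q_D(226 − 2q_D − q_E) − 70q_D.
∂π/∂q_D = 156 − 4q_D − q_E = 0 ⇒ q_D = 39 − 0.25q_E.
By symmetry q_E = q_D; substituting into the reaction function, 1.25q_D = 39 and q_D = 31.2.
P_D = 226 − 2·31.2 − 31.2 = 132.4.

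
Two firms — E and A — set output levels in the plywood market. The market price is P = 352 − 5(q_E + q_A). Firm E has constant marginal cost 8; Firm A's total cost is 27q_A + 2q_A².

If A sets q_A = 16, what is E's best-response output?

Firm E's profit: π = q_E(352 − 5(q_E + q_A)) − 8q_E.
∂π/∂q_E = 344 − 10q_E − 5q_A = 0, so q_E = 34.4 − 0.5q_A.
At q_A = 16: q_E = 34.4 − 0.5·16 = 26.4.

26.4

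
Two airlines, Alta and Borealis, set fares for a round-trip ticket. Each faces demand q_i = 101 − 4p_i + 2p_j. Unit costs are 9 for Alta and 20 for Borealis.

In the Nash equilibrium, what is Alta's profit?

936.36

Alta's profit: π = (p_{Alta} − 9)(101 − 4p_{Alta} + 2p_{Borealis}).
∂π/∂p_{Alta} = 137 − 8p_{Alta} + 2p_{Borealis} = 0 ⇒ p_{Alta} = 17.125 + 0.25p_{Borealis}.
Similarly p_{Borealis} = 22.625 + 0.25p_{Alta}.
Solving the two reaction functions simultaneously: (1 − (0.25)(0.25))p_{Alta} = 17.125 + 0.25·22.625, so 0.9375p_{Alta} = 729/32 and p_{Alta} = 24.3.
Then p_{Borealis} = 22.625 + 0.25·24.3 = 28.7.
q_{Alta} = 101 − 4·24.3 + 2·28.7 = 61.2.
Profit = (24.3 − 9)·61.2 = 936.36.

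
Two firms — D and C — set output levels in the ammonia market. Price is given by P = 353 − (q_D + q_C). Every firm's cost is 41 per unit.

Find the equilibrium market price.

Firm D's profit: π = q_D(353 − (q_D + q_C)) − 41q_D.
∂π/∂q_D = 312 − 2q_D − q_C = 0, so q_D = 156 − 0.5q_C.
The game is symmetric, so in equilibrium q_C = q_D: the reaction function gives 1.5q_D = 156, hence q_D = 104.
Equilibrium price: P = 353 − 208 = 145.

145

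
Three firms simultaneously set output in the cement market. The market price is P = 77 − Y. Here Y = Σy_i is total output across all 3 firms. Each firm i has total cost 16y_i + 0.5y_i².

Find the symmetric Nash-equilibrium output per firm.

12.2

A representative firm's profit is π_i = y_i(77 − Y) − 16y_i − 0.5y_i², with Y = y_i + Σ_{j≠i} y_j.
First-order condition: 61 − 3y_i − Σ_{j≠i} y_j = 0.
In a symmetric equilibrium every firm chooses the same y, so Σ_{j≠i} y_j = 2y. The condition becomes 61 − 5y = 0, giving y = 61/5 = 12.2.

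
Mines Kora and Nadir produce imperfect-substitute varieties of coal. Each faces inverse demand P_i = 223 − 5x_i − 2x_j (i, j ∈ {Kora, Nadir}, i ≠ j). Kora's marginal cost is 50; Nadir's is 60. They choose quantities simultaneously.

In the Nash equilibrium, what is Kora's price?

123.125

Mine Kora's profit: π = x_{Kora}(223 − 5x_{Kora} − 2x_{Nadir}) − 50x_{Kora}.
∂π/∂x_{Kora} = 173 − 10x_{Kora} − 2x_{Nadir} = 0 ⇒ x_{Kora} = 17.3 − 0.2x_{Nadir}.
Similarly x_{Nadir} = 16.3 − 0.2x_{Kora}.
Solving the two reaction functions simultaneously: (1 − (−0.2)(−0.2))x_{Kora} = 17.3 − 0.2·16.3, so 0.96x_{Kora} = 14.04 and x_{Kora} = 14.625.
Then x_{Nadir} = 16.3 − 0.2·14.625 = 13.375.
P_{Kora} = 223 − 5·14.625 − 2·13.375 = 123.125.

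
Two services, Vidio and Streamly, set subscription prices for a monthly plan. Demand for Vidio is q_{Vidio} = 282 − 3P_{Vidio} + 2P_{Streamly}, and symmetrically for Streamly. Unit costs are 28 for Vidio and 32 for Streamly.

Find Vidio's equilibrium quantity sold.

Vidio's profit: π = (P_{Vidio} − 28)(282 − 3P_{Vidio} + 2P_{Streamly}).
∂π/∂P_{Vidio} = 366 − 6P_{Vidio} + 2P_{Streamly} = 0 ⇒ P_{Vidio} = 61 + (1/3)P_{Streamly}.
Similarly P_{Streamly} = 63 + (1/3)P_{Vidio}.
Plugging P_{Streamly} into Vidio's best response: P_{Vidio} = 61 + (1/3)(63 + (1/3)P_{Vidio}) ⇒ (8/9)P_{Vidio} = 82, so P_{Vidio} = 92.25.
Then P_{Streamly} = 63 + (1/3)·92.25 = 93.75.
q_{Vidio} = 282 − 3·92.25 + 2·93.75 = 192.75.

192.75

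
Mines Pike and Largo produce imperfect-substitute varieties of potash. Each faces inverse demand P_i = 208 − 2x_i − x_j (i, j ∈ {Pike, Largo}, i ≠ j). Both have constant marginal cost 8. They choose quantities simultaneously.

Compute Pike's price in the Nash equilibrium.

88

Mine Pike's profit: π = x_{Pike}(208 − 2x_{Pike} − x_{Largo}) − 8x_{Pike}.
∂π/∂x_{Pike} = 200 − 4x_{Pike} − x_{Largo} = 0 ⇒ x_{Pike} = 50 − 0.25x_{Largo}.
The game is symmetric, so in equilibrium x_{Largo} = x_{Pike}: the reaction function gives 1.25x_{Pike} = 50, hence x_{Pike} = 40.
P_{Pike} = 208 − 2·40 − 40 = 88.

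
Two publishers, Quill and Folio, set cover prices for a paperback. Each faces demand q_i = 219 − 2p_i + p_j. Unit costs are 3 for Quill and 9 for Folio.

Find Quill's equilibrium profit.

10599.68

Quill's profit: π = (p_{Quill} − 3)(219 − 2p_{Quill} + p_{Folio}).
∂π/∂p_{Quill} = 225 − 4p_{Quill} + p_{Folio} = 0 ⇒ p_{Quill} = 56.25 + 0.25p_{Folio}.
Similarly p_{Folio} = 59.25 + 0.25p_{Quill}.
Plugging p_{Folio} into Quill's best response: p_{Quill} = 56.25 + 0.25(59.25 + 0.25p_{Quill}) ⇒ 0.9375p_{Quill} = 71.0625, so p_{Quill} = 75.8.
Then p_{Folio} = 59.25 + 0.25·75.8 = 78.2.
q_{Quill} = 219 − 2·75.8 + 78.2 = 145.6.
Profit = (75.8 − 3)·145.6 = 10599.68.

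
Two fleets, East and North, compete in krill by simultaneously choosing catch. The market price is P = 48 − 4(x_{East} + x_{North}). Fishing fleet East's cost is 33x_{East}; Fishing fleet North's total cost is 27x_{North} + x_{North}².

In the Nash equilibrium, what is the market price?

37.125

Fishing fleet East's profit: π = x_{East}(48 − 4(x_{East} + x_{North})) − 33x_{East}.
∂π/∂x_{East} = 15 − 8x_{East} − 4x_{North} = 0, so x_{East} = 1.875 − 0.5x_{North}.
For North: ∂π/∂x_{North} = 21 − 10x_{North} − 4x_{East} = 0 ⇒ x_{North} = 2.1 − 0.4x_{East}.
Solving the two reaction functions simultaneously: (1 − (−0.5)(−0.4))x_{East} = 1.875 − 0.5·2.1, so 0.8x_{East} = 0.825 and x_{East} = 33/32.
Then x_{North} = 2.1 − 0.4·(33/32) = 1.6875.
Equilibrium price: P = 48 − 4·(87/32) = 37.125.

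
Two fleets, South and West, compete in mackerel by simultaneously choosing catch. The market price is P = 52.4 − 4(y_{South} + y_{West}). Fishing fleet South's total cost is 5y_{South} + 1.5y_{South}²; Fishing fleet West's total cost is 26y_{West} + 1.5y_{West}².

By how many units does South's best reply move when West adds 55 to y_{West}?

Fishing fleet South's profit: π = y_{South}(52.4 − 4(y_{South} + y_{West})) − 5y_{South} − 1.5y_{South}².
∂π/∂y_{South} = 47.4 − 11y_{South} − 4y_{West} = 0, so y_{South} = 237/55 − (4/11)y_{West}.
The reaction-function slope is −4/11, so a 55-unit rise in y_{West} moves y_{South} by −4/11 × 55 = −20. South's best response falls — the actions are strategic substitutes.

-20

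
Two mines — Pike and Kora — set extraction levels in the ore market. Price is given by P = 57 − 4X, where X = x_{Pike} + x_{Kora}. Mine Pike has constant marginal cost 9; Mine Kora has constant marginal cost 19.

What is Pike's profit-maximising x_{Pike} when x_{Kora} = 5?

Mine Pike's profit: π = x_{Pike}(57 − 4(x_{Pike} + x_{Kora})) − 9x_{Pike}.
∂π/∂x_{Pike} = 48 − 8x_{Pike} − 4x_{Kora} = 0, so x_{Pike} = 6 − 0.5x_{Kora}.
At x_{Kora} = 5: x_{Pike} = 6 − 0.5·5 = 3.5.

3.5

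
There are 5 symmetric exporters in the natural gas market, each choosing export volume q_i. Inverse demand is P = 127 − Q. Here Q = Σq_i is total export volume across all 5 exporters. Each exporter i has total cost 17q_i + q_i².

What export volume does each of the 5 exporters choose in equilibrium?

A representative exporter's profit is π_i = q_i(127 − Q) − 17q_i − q_i², with Q = q_i + Σ_{j≠i} q_j.
First-order condition: 110 − 4q_i − Σ_{j≠i} q_j = 0.
With identical exporters, set every q_j = q: then 110 − 4q − 4q = 0, i.e. q = 110/8 = 13.75.

13.75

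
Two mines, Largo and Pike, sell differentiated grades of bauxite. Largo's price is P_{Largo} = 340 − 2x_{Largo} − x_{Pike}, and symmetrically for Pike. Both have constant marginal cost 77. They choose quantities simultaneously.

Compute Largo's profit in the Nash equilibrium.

5533.52

Mine Largo's profit: π = x_{Largo}(340 − 2x_{Largo} − x_{Pike}) − 77x_{Largo}.
∂π/∂x_{Largo} = 263 − 4x_{Largo} − x_{Pike} = 0 ⇒ x_{Largo} = 65.75 − 0.25x_{Pike}.
The game is symmetric, so in equilibrium x_{Pike} = x_{Largo}: the reaction function gives 1.25x_{Largo} = 65.75, hence x_{Largo} = 52.6.
P_{Largo} = 340 − 2·52.6 − 52.6 = 182.2.
Profit = (182.2 − 77)·52.6 = 5533.52.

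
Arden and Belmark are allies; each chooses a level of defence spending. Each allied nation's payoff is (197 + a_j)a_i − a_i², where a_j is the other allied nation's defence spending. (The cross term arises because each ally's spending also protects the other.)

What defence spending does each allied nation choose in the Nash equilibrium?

Arden's payoff is (197 + a_B)a_A − a_A².
∂π/∂a_A = 197 + a_B − 2a_A = 0, so a_A = 98.5 + 0.5a_B.
By symmetry a_B = a_A; substituting into the reaction function, 0.5a_A = 98.5 and a_A = 197.

197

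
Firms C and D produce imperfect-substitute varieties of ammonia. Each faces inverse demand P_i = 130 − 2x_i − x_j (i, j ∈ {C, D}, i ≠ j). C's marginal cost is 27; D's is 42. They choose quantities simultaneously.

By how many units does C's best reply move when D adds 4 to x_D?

-1

Firm C's profit: π = x_C(130 − 2x_C − x_D) − 27x_C.
∂π/∂x_C = 103 − 4x_C − x_D = 0 ⇒ x_C = 25.75 − 0.25x_D.
The reaction-function slope is −0.25, so a 4-unit rise in x_D moves x_C by −0.25 × 4 = −1. C's best response falls — the actions are strategic substitutes.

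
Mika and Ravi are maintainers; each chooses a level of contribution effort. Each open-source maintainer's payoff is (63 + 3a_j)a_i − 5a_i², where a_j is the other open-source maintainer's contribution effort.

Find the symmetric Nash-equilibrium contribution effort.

Mika's payoff is (63 + 3a_R)a_M − 5a_M².
∂π/∂a_M = 63 + 3a_R − 10a_M = 0, so a_M = 6.3 + 0.3a_R.
The game is symmetric, so in equilibrium a_R = a_M: the reaction function gives 0.7a_M = 6.3, hence a_M = 9.

9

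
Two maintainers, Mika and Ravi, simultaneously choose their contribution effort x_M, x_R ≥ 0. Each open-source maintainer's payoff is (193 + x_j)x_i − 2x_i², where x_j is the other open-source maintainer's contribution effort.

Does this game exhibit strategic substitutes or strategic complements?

strategic complements

Mika's payoff is (193 + x_R)x_M − 2x_M².
∂π/∂x_M = 193 + x_R − 4x_M = 0, so x_M = 48.25 + 0.25x_R.
The best-response slope dx_M/dx_R = 0.25 > 0: the reaction function is upward-sloping, so the choices are strategic complements.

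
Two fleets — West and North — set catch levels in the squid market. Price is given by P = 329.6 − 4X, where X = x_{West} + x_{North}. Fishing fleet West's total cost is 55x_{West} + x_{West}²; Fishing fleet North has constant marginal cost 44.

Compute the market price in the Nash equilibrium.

Fishing fleet West's profit: π = x_{West}(329.6 − 4(x_{West} + x_{North})) − 55x_{West} − x_{West}².
∂π/∂x_{West} = 274.6 − 10x_{West} − 4x_{North} = 0, so x_{West} = 27.46 − 0.4x_{North}.
For North: ∂π/∂x_{North} = 285.6 − 8x_{North} − 4x_{West} = 0 ⇒ x_{North} = 35.7 − 0.5x_{West}.
Substituting the second reaction function into the first: x_{West} = 27.46 − 0.4(35.7 − 0.5x_{West}), which gives 0.8x_{West} = 13.18 ⇒ x_{West} = 16.475.
Then x_{North} = 35.7 − 0.5·16.475 = 27.4625.
Equilibrium price: P = 329.6 − 4·43.9375 = 153.85.

153.85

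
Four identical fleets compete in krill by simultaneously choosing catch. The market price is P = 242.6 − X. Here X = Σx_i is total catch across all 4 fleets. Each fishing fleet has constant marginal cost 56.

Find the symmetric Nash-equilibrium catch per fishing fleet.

37.32

A representative fishing fleet's profit is π_i = x_i(242.6 − X) − 56x_i, with X = x_i + Σ_{j≠i} x_j.
First-order condition: 186.6 − 2x_i − Σ_{j≠i} x_j = 0.
With identical fishing fleets, set every x_j = x: then 186.6 − 2x − 3x = 0, i.e. x = 186.6/5 = 37.32.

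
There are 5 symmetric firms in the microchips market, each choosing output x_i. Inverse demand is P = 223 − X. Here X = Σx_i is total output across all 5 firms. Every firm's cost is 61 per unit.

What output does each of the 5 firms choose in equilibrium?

A representative firm's profit is π_i = x_i(223 − X) − 61x_i, with X = x_i + Σ_{j≠i} x_j.
First-order condition: 162 − 2x_i − Σ_{j≠i} x_j = 0.
With identical firms, set every x_j = x: then 162 − 2x − 4x = 0, i.e. x = 162/6 = 27.

27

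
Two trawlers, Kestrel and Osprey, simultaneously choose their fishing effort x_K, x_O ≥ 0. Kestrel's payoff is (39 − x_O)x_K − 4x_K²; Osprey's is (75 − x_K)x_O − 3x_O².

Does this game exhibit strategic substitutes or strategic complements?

strategic substitutes

Expanding Kestrel's payoff: 39x_K − x_Ox_K − 4x_K².
∂π/∂x_K = 39 − x_O − 8x_K = 0, so x_K = 4.875 − 0.125x_O.
The best-response slope dx_K/dx_O = −0.125 < 0: the reaction function is downward-sloping, so the choices are strategic substitutes.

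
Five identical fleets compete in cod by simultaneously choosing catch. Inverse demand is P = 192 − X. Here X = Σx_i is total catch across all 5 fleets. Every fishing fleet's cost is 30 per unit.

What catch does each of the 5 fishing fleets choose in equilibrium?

27

A representative fishing fleet's profit is π_i = x_i(192 − X) − 30x_i, with X = x_i + Σ_{j≠i} x_j.
First-order condition: 162 − 2x_i − Σ_{j≠i} x_j = 0.
In a symmetric equilibrium every fishing fleet chooses the same x, so Σ_{j≠i} x_j = 4x. The condition becomes 162 − 6x = 0, giving x = 162/6 = 27.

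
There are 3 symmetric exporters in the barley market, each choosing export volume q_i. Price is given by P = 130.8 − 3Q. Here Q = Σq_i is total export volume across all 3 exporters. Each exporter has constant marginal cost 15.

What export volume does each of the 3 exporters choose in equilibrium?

9.65

A representative exporter's profit is π_i = q_i(130.8 − 3Q) − 15q_i, with Q = q_i + Σ_{j≠i} q_j.
First-order condition: 115.8 − 6q_i − 3Σ_{j≠i} q_j = 0.
In a symmetric equilibrium every exporter chooses the same q, so Σ_{j≠i} q_j = 2q. The condition becomes 115.8 − 12q = 0, giving q = 115.8/12 = 9.65.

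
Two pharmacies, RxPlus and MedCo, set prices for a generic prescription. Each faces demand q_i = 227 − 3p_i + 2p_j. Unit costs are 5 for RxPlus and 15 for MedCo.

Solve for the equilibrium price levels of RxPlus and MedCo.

62.375, 66.125

RxPlus's profit: π = (p_{RxPlus} − 5)(227 − 3p_{RxPlus} + 2p_{MedCo}).
∂π/∂p_{RxPlus} = 242 − 6p_{RxPlus} + 2p_{MedCo} = 0 ⇒ p_{RxPlus} = 121/3 + (1/3)p_{MedCo}.
Similarly p_{MedCo} = 136/3 + (1/3)p_{RxPlus}.
Solving the two reaction functions simultaneously: (1 − (1/3)(1/3))p_{RxPlus} = 121/3 + (1/3)·(136/3), so (8/9)p_{RxPlus} = 499/9 and p_{RxPlus} = 62.375.
Then p_{MedCo} = 136/3 + (1/3)·62.375 = 66.125.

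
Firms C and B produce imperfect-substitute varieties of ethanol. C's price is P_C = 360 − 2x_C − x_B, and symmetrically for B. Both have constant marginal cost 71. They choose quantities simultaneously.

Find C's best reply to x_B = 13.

69

Firm C's profit: π = x_C(360 − 2x_C − x_B) − 71x_C.
∂π/∂x_C = 289 − 4x_C − x_B = 0 ⇒ x_C = 72.25 − 0.25x_B.
At x_B = 13: x_C = 72.25 − 0.25·13 = 69.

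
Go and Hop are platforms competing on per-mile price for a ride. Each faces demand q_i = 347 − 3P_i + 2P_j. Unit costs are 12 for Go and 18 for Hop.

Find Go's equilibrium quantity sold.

Go's profit: π = (P_{Go} − 12)(347 − 3P_{Go} + 2P_{Hop}).
∂π/∂P_{Go} = 383 − 6P_{Go} + 2P_{Hop} = 0 ⇒ P_{Go} = 383/6 + (1/3)P_{Hop}.
Similarly P_{Hop} = 401/6 + (1/3)P_{Go}.
Solving the two reaction functions simultaneously: (1 − (1/3)(1/3))P_{Go} = 383/6 + (1/3)·(401/6), so (8/9)P_{Go} = 775/9 and P_{Go} = 96.875.
Then P_{Hop} = 401/6 + (1/3)·96.875 = 99.125.
q_{Go} = 347 − 3·96.875 + 2·99.125 = 254.625.

254.625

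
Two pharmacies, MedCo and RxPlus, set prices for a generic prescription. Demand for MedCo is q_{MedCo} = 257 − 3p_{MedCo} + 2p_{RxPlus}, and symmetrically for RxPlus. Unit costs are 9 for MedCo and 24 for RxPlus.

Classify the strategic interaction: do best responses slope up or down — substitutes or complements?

MedCo's profit: π = (p_{MedCo} − 9)(257 − 3p_{MedCo} + 2p_{RxPlus}).
∂π/∂p_{MedCo} = 284 − 6p_{MedCo} + 2p_{RxPlus} = 0 ⇒ p_{MedCo} = 142/3 + (1/3)p_{RxPlus}.
The best-response slope dp_{MedCo}/dp_{RxPlus} = 1/3 > 0: the reaction function is upward-sloping, so the choices are strategic complements.

strategic complements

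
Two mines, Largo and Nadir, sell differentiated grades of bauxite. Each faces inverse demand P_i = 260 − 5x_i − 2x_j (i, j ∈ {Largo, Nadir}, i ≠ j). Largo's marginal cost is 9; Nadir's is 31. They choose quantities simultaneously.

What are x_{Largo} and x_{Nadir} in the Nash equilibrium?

21.375, 18.625

Mine Largo's profit: π = x_{Largo}(260 − 5x_{Largo} − 2x_{Nadir}) − 9x_{Largo}.
∂π/∂x_{Largo} = 251 − 10x_{Largo} − 2x_{Nadir} = 0 ⇒ x_{Largo} = 25.1 − 0.2x_{Nadir}.
Similarly x_{Nadir} = 22.9 − 0.2x_{Largo}.
Solving the two reaction functions simultaneously: (1 − (−0.2)(−0.2))x_{Largo} = 25.1 − 0.2·22.9, so 0.96x_{Largo} = 20.52 and x_{Largo} = 21.375.
Then x_{Nadir} = 22.9 − 0.2·21.375 = 18.625.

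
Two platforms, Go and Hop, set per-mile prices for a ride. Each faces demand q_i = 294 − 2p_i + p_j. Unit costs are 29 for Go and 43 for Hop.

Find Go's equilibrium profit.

Go's profit: π = (p_{Go} − 29)(294 − 2p_{Go} + p_{Hop}).
∂π/∂p_{Go} = 352 − 4p_{Go} + p_{Hop} = 0 ⇒ p_{Go} = 88 + 0.25p_{Hop}.
Similarly p_{Hop} = 95 + 0.25p_{Go}.
Substituting the second reaction function into the first: p_{Go} = 88 + 0.25(95 + 0.25p_{Go}), which gives 0.9375p_{Go} = 111.75 ⇒ p_{Go} = 119.2.
Then p_{Hop} = 95 + 0.25·119.2 = 124.8.
q_{Go} = 294 − 2·119.2 + 124.8 = 180.4.
Profit = (119.2 − 29)·180.4 = 16272.08.

16272.08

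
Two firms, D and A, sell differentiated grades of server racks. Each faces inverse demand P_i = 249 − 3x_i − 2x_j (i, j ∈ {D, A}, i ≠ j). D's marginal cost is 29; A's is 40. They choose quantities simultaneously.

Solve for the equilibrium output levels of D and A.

28.1875, 25.4375

Firm D's profit: π = x_D(249 − 3x_D − 2x_A) − 29x_D.
∂π/∂x_D = 220 − 6x_D − 2x_A = 0 ⇒ x_D = 110/3 − (1/3)x_A.
Similarly x_A = 209/6 − (1/3)x_D.
Plugging x_A into D's best response: x_D = 110/3 − (1/3)(209/6 − (1/3)x_D) ⇒ (8/9)x_D = 451/18, so x_D = 28.1875.
Then x_A = 209/6 − (1/3)·28.1875 = 25.4375.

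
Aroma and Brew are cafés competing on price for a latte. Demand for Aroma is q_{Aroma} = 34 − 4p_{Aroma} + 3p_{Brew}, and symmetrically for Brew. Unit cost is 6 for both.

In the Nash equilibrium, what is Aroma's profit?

125.44

Aroma's profit: π = (p_{Aroma} − 6)(34 − 4p_{Aroma} + 3p_{Brew}).
∂π/∂p_{Aroma} = 58 − 8p_{Aroma} + 3p_{Brew} = 0 ⇒ p_{Aroma} = 7.25 + 0.375p_{Brew}.
By symmetry p_{Brew} = p_{Aroma}; substituting into the reaction function, 0.625p_{Aroma} = 7.25 and p_{Aroma} = 11.6.
q_{Aroma} = 34 − 4·11.6 + 3·11.6 = 22.4.
Profit = (11.6 − 6)·22.4 = 125.44.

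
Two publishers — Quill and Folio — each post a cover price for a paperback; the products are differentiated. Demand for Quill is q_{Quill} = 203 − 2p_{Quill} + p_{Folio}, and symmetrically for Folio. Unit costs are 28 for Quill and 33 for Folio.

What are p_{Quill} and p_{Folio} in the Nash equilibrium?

87, 89

Quill's profit: π = (p_{Quill} − 28)(203 − 2p_{Quill} + p_{Folio}).
∂π/∂p_{Quill} = 259 − 4p_{Quill} + p_{Folio} = 0 ⇒ p_{Quill} = 64.75 + 0.25p_{Folio}.
Similarly p_{Folio} = 67.25 + 0.25p_{Quill}.
Substituting the second reaction function into the first: p_{Quill} = 64.75 + 0.25(67.25 + 0.25p_{Quill}), which gives 0.9375p_{Quill} = 81.5625 ⇒ p_{Quill} = 87.
Then p_{Folio} = 67.25 + 0.25·87 = 89.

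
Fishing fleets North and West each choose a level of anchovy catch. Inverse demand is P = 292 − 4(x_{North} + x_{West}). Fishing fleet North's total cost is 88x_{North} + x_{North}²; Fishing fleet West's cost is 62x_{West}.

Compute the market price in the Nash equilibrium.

Fishing fleet North's profit: π = x_{North}(292 − 4(x_{North} + x_{West})) − 88x_{North} − x_{North}².
∂π/∂x_{North} = 204 − 10x_{North} − 4x_{West} = 0, so x_{North} = 20.4 − 0.4x_{West}.
For West: ∂π/∂x_{West} = 230 − 8x_{West} − 4x_{North} = 0 ⇒ x_{West} = 28.75 − 0.5x_{North}.
Substituting the second reaction function into the first: x_{North} = 20.4 − 0.4(28.75 − 0.5x_{North}), which gives 0.8x_{North} = 8.9 ⇒ x_{North} = 11.125.
Then x_{West} = 28.75 − 0.5·11.125 = 23.1875.
Equilibrium price: P = 292 − 4·34.3125 = 154.75.

154.75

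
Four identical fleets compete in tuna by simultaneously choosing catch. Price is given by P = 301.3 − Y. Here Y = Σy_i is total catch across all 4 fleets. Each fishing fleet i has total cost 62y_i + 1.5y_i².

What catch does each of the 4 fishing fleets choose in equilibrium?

A representative fishing fleet's profit is π_i = y_i(301.3 − Y) − 62y_i − 1.5y_i², with Y = y_i + Σ_{j≠i} y_j.
First-order condition: 239.3 − 5y_i − Σ_{j≠i} y_j = 0.
With identical fishing fleets, set every y_j = y: then 239.3 − 5y − 3y = 0, i.e. y = 239.3/8 = 29.9125.

29.9125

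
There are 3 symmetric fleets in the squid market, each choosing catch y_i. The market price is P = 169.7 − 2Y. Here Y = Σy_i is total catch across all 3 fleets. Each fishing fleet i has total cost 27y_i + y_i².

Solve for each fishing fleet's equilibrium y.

A representative fishing fleet's profit is π_i = y_i(169.7 − 2Y) − 27y_i − y_i², with Y = y_i + Σ_{j≠i} y_j.
First-order condition: 142.7 − 6y_i − 2Σ_{j≠i} y_j = 0.
Imposing symmetry (y_j = y for all j) turns Σ_{j≠i} y_j into 2y, so 142.7 = 10y and y = 14.27.

14.27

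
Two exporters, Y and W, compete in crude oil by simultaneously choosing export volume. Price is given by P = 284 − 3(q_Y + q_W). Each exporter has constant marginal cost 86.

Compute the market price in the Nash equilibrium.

Exporter Y's profit: π = q_Y(284 − 3(q_Y + q_W)) − 86q_Y.
∂π/∂q_Y = 198 − 6q_Y − 3q_W = 0, so q_Y = 33 − 0.5q_W.
By symmetry q_W = q_Y; substituting into the reaction function, 1.5q_Y = 33 and q_Y = 22.
Equilibrium price: P = 284 − 3·44 = 152.

152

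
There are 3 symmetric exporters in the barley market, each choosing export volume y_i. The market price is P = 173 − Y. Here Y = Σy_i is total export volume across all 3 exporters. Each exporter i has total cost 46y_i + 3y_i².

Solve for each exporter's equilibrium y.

12.7

A representative exporter's profit is π_i = y_i(173 − Y) − 46y_i − 3y_i², with Y = y_i + Σ_{j≠i} y_j.
First-order condition: 127 − 8y_i − Σ_{j≠i} y_j = 0.
In a symmetric equilibrium every exporter chooses the same y, so Σ_{j≠i} y_j = 2y. The condition becomes 127 − 10y = 0, giving y = 127/10 = 12.7.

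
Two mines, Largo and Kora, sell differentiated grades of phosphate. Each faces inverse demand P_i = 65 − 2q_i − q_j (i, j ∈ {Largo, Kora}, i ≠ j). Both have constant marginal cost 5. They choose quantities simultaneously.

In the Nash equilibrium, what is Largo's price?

Mine Largo's profit: π = q_{Largo}(65 − 2q_{Largo} − q_{Kora}) − 5q_{Largo}.
∂π/∂q_{Largo} = 60 − 4q_{Largo} − q_{Kora} = 0 ⇒ q_{Largo} = 15 − 0.25q_{Kora}.
By symmetry q_{Kora} = q_{Largo}; substituting into the reaction function, 1.25q_{Largo} = 15 and q_{Largo} = 12.
P_{Largo} = 65 − 2·12 − 12 = 29.

29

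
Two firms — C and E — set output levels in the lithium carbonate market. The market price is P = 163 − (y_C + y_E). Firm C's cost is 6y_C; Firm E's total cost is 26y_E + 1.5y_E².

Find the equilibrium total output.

85

Firm C's profit: π = y_C(163 − (y_C + y_E)) − 6y_C.
∂π/∂y_C = 157 − 2y_C − y_E = 0, so y_C = 78.5 − 0.5y_E.
For E: ∂π/∂y_E = 137 − 5y_E − y_C = 0 ⇒ y_E = 27.4 − 0.2y_C.
Plugging y_E into C's best response: y_C = 78.5 − 0.5(27.4 − 0.2y_C) ⇒ 0.9y_C = 64.8, so y_C = 72.
Then y_E = 27.4 − 0.2·72 = 13.
Total output: 72 + 13 = 85.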